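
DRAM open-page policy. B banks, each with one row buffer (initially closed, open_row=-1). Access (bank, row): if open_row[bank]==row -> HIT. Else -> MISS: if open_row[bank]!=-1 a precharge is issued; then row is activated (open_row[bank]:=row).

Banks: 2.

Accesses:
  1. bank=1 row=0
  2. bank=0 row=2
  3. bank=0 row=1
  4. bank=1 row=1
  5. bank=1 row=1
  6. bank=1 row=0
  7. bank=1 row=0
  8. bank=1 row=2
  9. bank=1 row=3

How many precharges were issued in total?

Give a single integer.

Acc 1: bank1 row0 -> MISS (open row0); precharges=0
Acc 2: bank0 row2 -> MISS (open row2); precharges=0
Acc 3: bank0 row1 -> MISS (open row1); precharges=1
Acc 4: bank1 row1 -> MISS (open row1); precharges=2
Acc 5: bank1 row1 -> HIT
Acc 6: bank1 row0 -> MISS (open row0); precharges=3
Acc 7: bank1 row0 -> HIT
Acc 8: bank1 row2 -> MISS (open row2); precharges=4
Acc 9: bank1 row3 -> MISS (open row3); precharges=5

Answer: 5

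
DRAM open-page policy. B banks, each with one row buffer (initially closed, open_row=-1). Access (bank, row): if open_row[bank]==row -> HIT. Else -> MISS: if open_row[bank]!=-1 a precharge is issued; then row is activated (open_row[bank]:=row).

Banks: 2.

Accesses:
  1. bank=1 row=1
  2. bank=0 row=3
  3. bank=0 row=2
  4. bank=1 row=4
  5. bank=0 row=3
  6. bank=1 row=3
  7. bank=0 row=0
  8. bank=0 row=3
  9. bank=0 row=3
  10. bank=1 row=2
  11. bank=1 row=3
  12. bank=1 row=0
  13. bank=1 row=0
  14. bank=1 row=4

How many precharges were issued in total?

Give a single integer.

Acc 1: bank1 row1 -> MISS (open row1); precharges=0
Acc 2: bank0 row3 -> MISS (open row3); precharges=0
Acc 3: bank0 row2 -> MISS (open row2); precharges=1
Acc 4: bank1 row4 -> MISS (open row4); precharges=2
Acc 5: bank0 row3 -> MISS (open row3); precharges=3
Acc 6: bank1 row3 -> MISS (open row3); precharges=4
Acc 7: bank0 row0 -> MISS (open row0); precharges=5
Acc 8: bank0 row3 -> MISS (open row3); precharges=6
Acc 9: bank0 row3 -> HIT
Acc 10: bank1 row2 -> MISS (open row2); precharges=7
Acc 11: bank1 row3 -> MISS (open row3); precharges=8
Acc 12: bank1 row0 -> MISS (open row0); precharges=9
Acc 13: bank1 row0 -> HIT
Acc 14: bank1 row4 -> MISS (open row4); precharges=10

Answer: 10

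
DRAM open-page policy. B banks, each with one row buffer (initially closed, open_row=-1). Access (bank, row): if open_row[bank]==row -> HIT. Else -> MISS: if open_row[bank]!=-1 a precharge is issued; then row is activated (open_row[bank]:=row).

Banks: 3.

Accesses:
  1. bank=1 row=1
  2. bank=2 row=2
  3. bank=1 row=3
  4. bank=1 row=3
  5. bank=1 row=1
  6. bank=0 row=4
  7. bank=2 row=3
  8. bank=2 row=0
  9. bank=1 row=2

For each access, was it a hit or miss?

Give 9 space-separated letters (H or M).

Answer: M M M H M M M M M

Derivation:
Acc 1: bank1 row1 -> MISS (open row1); precharges=0
Acc 2: bank2 row2 -> MISS (open row2); precharges=0
Acc 3: bank1 row3 -> MISS (open row3); precharges=1
Acc 4: bank1 row3 -> HIT
Acc 5: bank1 row1 -> MISS (open row1); precharges=2
Acc 6: bank0 row4 -> MISS (open row4); precharges=2
Acc 7: bank2 row3 -> MISS (open row3); precharges=3
Acc 8: bank2 row0 -> MISS (open row0); precharges=4
Acc 9: bank1 row2 -> MISS (open row2); precharges=5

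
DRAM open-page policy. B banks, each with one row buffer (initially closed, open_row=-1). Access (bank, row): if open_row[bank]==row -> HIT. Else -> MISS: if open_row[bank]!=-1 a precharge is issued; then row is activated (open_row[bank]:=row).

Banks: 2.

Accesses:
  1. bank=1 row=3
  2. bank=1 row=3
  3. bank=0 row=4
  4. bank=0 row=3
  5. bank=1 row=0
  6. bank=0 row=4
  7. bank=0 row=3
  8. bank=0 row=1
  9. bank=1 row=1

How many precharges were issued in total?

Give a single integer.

Answer: 6

Derivation:
Acc 1: bank1 row3 -> MISS (open row3); precharges=0
Acc 2: bank1 row3 -> HIT
Acc 3: bank0 row4 -> MISS (open row4); precharges=0
Acc 4: bank0 row3 -> MISS (open row3); precharges=1
Acc 5: bank1 row0 -> MISS (open row0); precharges=2
Acc 6: bank0 row4 -> MISS (open row4); precharges=3
Acc 7: bank0 row3 -> MISS (open row3); precharges=4
Acc 8: bank0 row1 -> MISS (open row1); precharges=5
Acc 9: bank1 row1 -> MISS (open row1); precharges=6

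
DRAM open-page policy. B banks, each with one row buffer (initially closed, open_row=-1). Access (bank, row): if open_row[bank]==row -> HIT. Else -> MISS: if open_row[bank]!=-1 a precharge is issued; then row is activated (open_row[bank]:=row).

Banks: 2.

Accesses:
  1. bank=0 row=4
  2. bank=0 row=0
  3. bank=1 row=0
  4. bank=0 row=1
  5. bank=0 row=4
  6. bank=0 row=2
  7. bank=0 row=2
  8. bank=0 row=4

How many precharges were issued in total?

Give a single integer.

Acc 1: bank0 row4 -> MISS (open row4); precharges=0
Acc 2: bank0 row0 -> MISS (open row0); precharges=1
Acc 3: bank1 row0 -> MISS (open row0); precharges=1
Acc 4: bank0 row1 -> MISS (open row1); precharges=2
Acc 5: bank0 row4 -> MISS (open row4); precharges=3
Acc 6: bank0 row2 -> MISS (open row2); precharges=4
Acc 7: bank0 row2 -> HIT
Acc 8: bank0 row4 -> MISS (open row4); precharges=5

Answer: 5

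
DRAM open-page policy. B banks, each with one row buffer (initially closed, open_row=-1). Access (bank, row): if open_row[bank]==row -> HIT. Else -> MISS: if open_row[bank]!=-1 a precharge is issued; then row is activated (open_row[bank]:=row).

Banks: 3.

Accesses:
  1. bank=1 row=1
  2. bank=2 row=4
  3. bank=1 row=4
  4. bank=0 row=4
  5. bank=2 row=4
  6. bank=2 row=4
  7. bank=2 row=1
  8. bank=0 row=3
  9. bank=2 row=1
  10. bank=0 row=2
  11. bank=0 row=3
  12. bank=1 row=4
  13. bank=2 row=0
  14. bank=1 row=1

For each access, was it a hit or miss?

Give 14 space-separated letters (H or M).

Answer: M M M M H H M M H M M H M M

Derivation:
Acc 1: bank1 row1 -> MISS (open row1); precharges=0
Acc 2: bank2 row4 -> MISS (open row4); precharges=0
Acc 3: bank1 row4 -> MISS (open row4); precharges=1
Acc 4: bank0 row4 -> MISS (open row4); precharges=1
Acc 5: bank2 row4 -> HIT
Acc 6: bank2 row4 -> HIT
Acc 7: bank2 row1 -> MISS (open row1); precharges=2
Acc 8: bank0 row3 -> MISS (open row3); precharges=3
Acc 9: bank2 row1 -> HIT
Acc 10: bank0 row2 -> MISS (open row2); precharges=4
Acc 11: bank0 row3 -> MISS (open row3); precharges=5
Acc 12: bank1 row4 -> HIT
Acc 13: bank2 row0 -> MISS (open row0); precharges=6
Acc 14: bank1 row1 -> MISS (open row1); precharges=7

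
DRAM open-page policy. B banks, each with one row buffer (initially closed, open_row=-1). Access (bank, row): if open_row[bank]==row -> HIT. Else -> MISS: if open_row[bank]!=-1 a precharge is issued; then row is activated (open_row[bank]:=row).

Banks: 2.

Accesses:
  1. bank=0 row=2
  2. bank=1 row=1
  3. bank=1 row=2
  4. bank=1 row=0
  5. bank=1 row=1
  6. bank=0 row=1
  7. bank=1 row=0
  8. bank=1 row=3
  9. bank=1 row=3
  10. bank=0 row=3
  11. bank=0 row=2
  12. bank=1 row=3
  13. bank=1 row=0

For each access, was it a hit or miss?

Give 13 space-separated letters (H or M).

Acc 1: bank0 row2 -> MISS (open row2); precharges=0
Acc 2: bank1 row1 -> MISS (open row1); precharges=0
Acc 3: bank1 row2 -> MISS (open row2); precharges=1
Acc 4: bank1 row0 -> MISS (open row0); precharges=2
Acc 5: bank1 row1 -> MISS (open row1); precharges=3
Acc 6: bank0 row1 -> MISS (open row1); precharges=4
Acc 7: bank1 row0 -> MISS (open row0); precharges=5
Acc 8: bank1 row3 -> MISS (open row3); precharges=6
Acc 9: bank1 row3 -> HIT
Acc 10: bank0 row3 -> MISS (open row3); precharges=7
Acc 11: bank0 row2 -> MISS (open row2); precharges=8
Acc 12: bank1 row3 -> HIT
Acc 13: bank1 row0 -> MISS (open row0); precharges=9

Answer: M M M M M M M M H M M H M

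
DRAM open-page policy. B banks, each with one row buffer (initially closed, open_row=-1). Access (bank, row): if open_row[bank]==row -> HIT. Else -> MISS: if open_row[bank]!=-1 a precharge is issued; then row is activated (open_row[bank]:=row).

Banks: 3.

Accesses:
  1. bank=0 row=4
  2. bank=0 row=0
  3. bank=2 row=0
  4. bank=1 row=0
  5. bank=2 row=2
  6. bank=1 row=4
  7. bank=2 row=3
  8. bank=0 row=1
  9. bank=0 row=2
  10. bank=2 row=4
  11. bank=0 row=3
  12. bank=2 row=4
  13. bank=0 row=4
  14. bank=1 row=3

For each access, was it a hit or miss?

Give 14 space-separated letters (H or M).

Answer: M M M M M M M M M M M H M M

Derivation:
Acc 1: bank0 row4 -> MISS (open row4); precharges=0
Acc 2: bank0 row0 -> MISS (open row0); precharges=1
Acc 3: bank2 row0 -> MISS (open row0); precharges=1
Acc 4: bank1 row0 -> MISS (open row0); precharges=1
Acc 5: bank2 row2 -> MISS (open row2); precharges=2
Acc 6: bank1 row4 -> MISS (open row4); precharges=3
Acc 7: bank2 row3 -> MISS (open row3); precharges=4
Acc 8: bank0 row1 -> MISS (open row1); precharges=5
Acc 9: bank0 row2 -> MISS (open row2); precharges=6
Acc 10: bank2 row4 -> MISS (open row4); precharges=7
Acc 11: bank0 row3 -> MISS (open row3); precharges=8
Acc 12: bank2 row4 -> HIT
Acc 13: bank0 row4 -> MISS (open row4); precharges=9
Acc 14: bank1 row3 -> MISS (open row3); precharges=10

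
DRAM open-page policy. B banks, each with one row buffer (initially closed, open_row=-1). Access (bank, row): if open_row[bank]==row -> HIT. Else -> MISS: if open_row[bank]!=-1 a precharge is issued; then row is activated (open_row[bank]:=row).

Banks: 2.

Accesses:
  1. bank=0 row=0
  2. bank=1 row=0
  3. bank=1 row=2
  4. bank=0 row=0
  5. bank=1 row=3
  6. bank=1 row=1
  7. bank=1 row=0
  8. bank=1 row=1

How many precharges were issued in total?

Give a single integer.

Acc 1: bank0 row0 -> MISS (open row0); precharges=0
Acc 2: bank1 row0 -> MISS (open row0); precharges=0
Acc 3: bank1 row2 -> MISS (open row2); precharges=1
Acc 4: bank0 row0 -> HIT
Acc 5: bank1 row3 -> MISS (open row3); precharges=2
Acc 6: bank1 row1 -> MISS (open row1); precharges=3
Acc 7: bank1 row0 -> MISS (open row0); precharges=4
Acc 8: bank1 row1 -> MISS (open row1); precharges=5

Answer: 5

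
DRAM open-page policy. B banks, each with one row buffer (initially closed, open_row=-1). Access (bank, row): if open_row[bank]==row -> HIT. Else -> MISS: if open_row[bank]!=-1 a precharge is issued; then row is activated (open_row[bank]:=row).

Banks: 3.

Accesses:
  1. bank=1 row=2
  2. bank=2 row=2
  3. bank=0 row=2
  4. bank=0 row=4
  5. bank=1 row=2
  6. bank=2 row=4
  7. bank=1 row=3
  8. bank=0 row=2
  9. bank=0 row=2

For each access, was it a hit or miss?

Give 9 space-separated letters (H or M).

Answer: M M M M H M M M H

Derivation:
Acc 1: bank1 row2 -> MISS (open row2); precharges=0
Acc 2: bank2 row2 -> MISS (open row2); precharges=0
Acc 3: bank0 row2 -> MISS (open row2); precharges=0
Acc 4: bank0 row4 -> MISS (open row4); precharges=1
Acc 5: bank1 row2 -> HIT
Acc 6: bank2 row4 -> MISS (open row4); precharges=2
Acc 7: bank1 row3 -> MISS (open row3); precharges=3
Acc 8: bank0 row2 -> MISS (open row2); precharges=4
Acc 9: bank0 row2 -> HIT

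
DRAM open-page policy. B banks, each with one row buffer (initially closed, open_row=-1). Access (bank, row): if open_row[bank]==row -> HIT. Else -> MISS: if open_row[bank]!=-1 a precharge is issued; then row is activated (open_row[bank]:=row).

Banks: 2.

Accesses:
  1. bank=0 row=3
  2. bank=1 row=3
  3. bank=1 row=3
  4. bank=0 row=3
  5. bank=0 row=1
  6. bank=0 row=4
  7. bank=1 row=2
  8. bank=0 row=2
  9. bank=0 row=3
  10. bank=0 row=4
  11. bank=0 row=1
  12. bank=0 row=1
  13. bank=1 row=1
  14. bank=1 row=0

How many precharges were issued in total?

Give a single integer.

Answer: 9

Derivation:
Acc 1: bank0 row3 -> MISS (open row3); precharges=0
Acc 2: bank1 row3 -> MISS (open row3); precharges=0
Acc 3: bank1 row3 -> HIT
Acc 4: bank0 row3 -> HIT
Acc 5: bank0 row1 -> MISS (open row1); precharges=1
Acc 6: bank0 row4 -> MISS (open row4); precharges=2
Acc 7: bank1 row2 -> MISS (open row2); precharges=3
Acc 8: bank0 row2 -> MISS (open row2); precharges=4
Acc 9: bank0 row3 -> MISS (open row3); precharges=5
Acc 10: bank0 row4 -> MISS (open row4); precharges=6
Acc 11: bank0 row1 -> MISS (open row1); precharges=7
Acc 12: bank0 row1 -> HIT
Acc 13: bank1 row1 -> MISS (open row1); precharges=8
Acc 14: bank1 row0 -> MISS (open row0); precharges=9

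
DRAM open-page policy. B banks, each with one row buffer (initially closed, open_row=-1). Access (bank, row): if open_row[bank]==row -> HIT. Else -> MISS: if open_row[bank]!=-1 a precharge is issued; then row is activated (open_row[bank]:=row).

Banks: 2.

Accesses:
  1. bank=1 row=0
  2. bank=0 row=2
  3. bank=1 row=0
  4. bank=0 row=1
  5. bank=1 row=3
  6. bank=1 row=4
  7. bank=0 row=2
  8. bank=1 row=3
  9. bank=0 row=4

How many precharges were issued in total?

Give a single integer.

Acc 1: bank1 row0 -> MISS (open row0); precharges=0
Acc 2: bank0 row2 -> MISS (open row2); precharges=0
Acc 3: bank1 row0 -> HIT
Acc 4: bank0 row1 -> MISS (open row1); precharges=1
Acc 5: bank1 row3 -> MISS (open row3); precharges=2
Acc 6: bank1 row4 -> MISS (open row4); precharges=3
Acc 7: bank0 row2 -> MISS (open row2); precharges=4
Acc 8: bank1 row3 -> MISS (open row3); precharges=5
Acc 9: bank0 row4 -> MISS (open row4); precharges=6

Answer: 6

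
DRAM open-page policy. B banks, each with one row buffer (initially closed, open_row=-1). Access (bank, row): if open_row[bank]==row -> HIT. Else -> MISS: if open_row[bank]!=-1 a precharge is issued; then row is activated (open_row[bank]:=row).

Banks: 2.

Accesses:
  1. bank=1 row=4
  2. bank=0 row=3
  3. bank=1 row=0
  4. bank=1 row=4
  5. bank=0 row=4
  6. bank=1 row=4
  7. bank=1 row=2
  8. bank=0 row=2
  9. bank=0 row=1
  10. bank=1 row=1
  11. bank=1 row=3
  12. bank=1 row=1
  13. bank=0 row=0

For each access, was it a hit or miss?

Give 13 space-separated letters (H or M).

Acc 1: bank1 row4 -> MISS (open row4); precharges=0
Acc 2: bank0 row3 -> MISS (open row3); precharges=0
Acc 3: bank1 row0 -> MISS (open row0); precharges=1
Acc 4: bank1 row4 -> MISS (open row4); precharges=2
Acc 5: bank0 row4 -> MISS (open row4); precharges=3
Acc 6: bank1 row4 -> HIT
Acc 7: bank1 row2 -> MISS (open row2); precharges=4
Acc 8: bank0 row2 -> MISS (open row2); precharges=5
Acc 9: bank0 row1 -> MISS (open row1); precharges=6
Acc 10: bank1 row1 -> MISS (open row1); precharges=7
Acc 11: bank1 row3 -> MISS (open row3); precharges=8
Acc 12: bank1 row1 -> MISS (open row1); precharges=9
Acc 13: bank0 row0 -> MISS (open row0); precharges=10

Answer: M M M M M H M M M M M M M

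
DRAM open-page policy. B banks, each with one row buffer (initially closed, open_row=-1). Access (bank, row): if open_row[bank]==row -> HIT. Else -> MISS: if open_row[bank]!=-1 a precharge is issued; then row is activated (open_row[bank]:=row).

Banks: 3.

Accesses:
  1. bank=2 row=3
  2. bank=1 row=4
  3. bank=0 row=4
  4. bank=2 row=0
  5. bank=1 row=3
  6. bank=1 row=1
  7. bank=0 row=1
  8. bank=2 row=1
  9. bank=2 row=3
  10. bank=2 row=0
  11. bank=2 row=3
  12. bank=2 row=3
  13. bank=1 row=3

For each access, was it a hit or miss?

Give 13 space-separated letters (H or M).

Acc 1: bank2 row3 -> MISS (open row3); precharges=0
Acc 2: bank1 row4 -> MISS (open row4); precharges=0
Acc 3: bank0 row4 -> MISS (open row4); precharges=0
Acc 4: bank2 row0 -> MISS (open row0); precharges=1
Acc 5: bank1 row3 -> MISS (open row3); precharges=2
Acc 6: bank1 row1 -> MISS (open row1); precharges=3
Acc 7: bank0 row1 -> MISS (open row1); precharges=4
Acc 8: bank2 row1 -> MISS (open row1); precharges=5
Acc 9: bank2 row3 -> MISS (open row3); precharges=6
Acc 10: bank2 row0 -> MISS (open row0); precharges=7
Acc 11: bank2 row3 -> MISS (open row3); precharges=8
Acc 12: bank2 row3 -> HIT
Acc 13: bank1 row3 -> MISS (open row3); precharges=9

Answer: M M M M M M M M M M M H M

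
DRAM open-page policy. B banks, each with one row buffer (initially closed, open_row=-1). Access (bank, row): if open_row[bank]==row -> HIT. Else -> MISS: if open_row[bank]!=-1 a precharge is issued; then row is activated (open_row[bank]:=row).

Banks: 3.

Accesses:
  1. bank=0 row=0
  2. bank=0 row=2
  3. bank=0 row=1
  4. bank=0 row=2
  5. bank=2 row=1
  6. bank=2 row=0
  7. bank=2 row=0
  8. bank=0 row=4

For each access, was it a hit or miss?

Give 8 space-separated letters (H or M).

Answer: M M M M M M H M

Derivation:
Acc 1: bank0 row0 -> MISS (open row0); precharges=0
Acc 2: bank0 row2 -> MISS (open row2); precharges=1
Acc 3: bank0 row1 -> MISS (open row1); precharges=2
Acc 4: bank0 row2 -> MISS (open row2); precharges=3
Acc 5: bank2 row1 -> MISS (open row1); precharges=3
Acc 6: bank2 row0 -> MISS (open row0); precharges=4
Acc 7: bank2 row0 -> HIT
Acc 8: bank0 row4 -> MISS (open row4); precharges=5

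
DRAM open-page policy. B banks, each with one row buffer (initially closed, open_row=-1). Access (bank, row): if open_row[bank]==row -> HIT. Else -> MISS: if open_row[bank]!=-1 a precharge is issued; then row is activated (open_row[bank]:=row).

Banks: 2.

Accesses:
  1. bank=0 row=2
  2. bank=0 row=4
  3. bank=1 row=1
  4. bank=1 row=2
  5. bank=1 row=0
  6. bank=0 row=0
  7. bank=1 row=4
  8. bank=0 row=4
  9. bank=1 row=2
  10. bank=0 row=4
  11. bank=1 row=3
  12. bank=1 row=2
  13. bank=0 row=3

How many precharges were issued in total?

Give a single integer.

Answer: 10

Derivation:
Acc 1: bank0 row2 -> MISS (open row2); precharges=0
Acc 2: bank0 row4 -> MISS (open row4); precharges=1
Acc 3: bank1 row1 -> MISS (open row1); precharges=1
Acc 4: bank1 row2 -> MISS (open row2); precharges=2
Acc 5: bank1 row0 -> MISS (open row0); precharges=3
Acc 6: bank0 row0 -> MISS (open row0); precharges=4
Acc 7: bank1 row4 -> MISS (open row4); precharges=5
Acc 8: bank0 row4 -> MISS (open row4); precharges=6
Acc 9: bank1 row2 -> MISS (open row2); precharges=7
Acc 10: bank0 row4 -> HIT
Acc 11: bank1 row3 -> MISS (open row3); precharges=8
Acc 12: bank1 row2 -> MISS (open row2); precharges=9
Acc 13: bank0 row3 -> MISS (open row3); precharges=10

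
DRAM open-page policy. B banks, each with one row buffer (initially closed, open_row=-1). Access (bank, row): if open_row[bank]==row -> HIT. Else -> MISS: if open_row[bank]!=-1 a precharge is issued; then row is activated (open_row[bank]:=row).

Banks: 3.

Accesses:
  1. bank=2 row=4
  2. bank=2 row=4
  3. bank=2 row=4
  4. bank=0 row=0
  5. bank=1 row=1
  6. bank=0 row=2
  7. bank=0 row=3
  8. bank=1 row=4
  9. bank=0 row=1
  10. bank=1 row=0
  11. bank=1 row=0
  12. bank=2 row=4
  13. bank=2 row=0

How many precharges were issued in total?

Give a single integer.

Answer: 6

Derivation:
Acc 1: bank2 row4 -> MISS (open row4); precharges=0
Acc 2: bank2 row4 -> HIT
Acc 3: bank2 row4 -> HIT
Acc 4: bank0 row0 -> MISS (open row0); precharges=0
Acc 5: bank1 row1 -> MISS (open row1); precharges=0
Acc 6: bank0 row2 -> MISS (open row2); precharges=1
Acc 7: bank0 row3 -> MISS (open row3); precharges=2
Acc 8: bank1 row4 -> MISS (open row4); precharges=3
Acc 9: bank0 row1 -> MISS (open row1); precharges=4
Acc 10: bank1 row0 -> MISS (open row0); precharges=5
Acc 11: bank1 row0 -> HIT
Acc 12: bank2 row4 -> HIT
Acc 13: bank2 row0 -> MISS (open row0); precharges=6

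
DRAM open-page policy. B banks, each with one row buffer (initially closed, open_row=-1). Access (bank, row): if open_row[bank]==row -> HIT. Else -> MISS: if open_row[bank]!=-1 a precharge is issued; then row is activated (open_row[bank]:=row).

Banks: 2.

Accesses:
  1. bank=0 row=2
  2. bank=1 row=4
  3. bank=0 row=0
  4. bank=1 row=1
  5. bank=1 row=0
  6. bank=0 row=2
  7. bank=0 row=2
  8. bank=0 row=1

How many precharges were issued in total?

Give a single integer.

Answer: 5

Derivation:
Acc 1: bank0 row2 -> MISS (open row2); precharges=0
Acc 2: bank1 row4 -> MISS (open row4); precharges=0
Acc 3: bank0 row0 -> MISS (open row0); precharges=1
Acc 4: bank1 row1 -> MISS (open row1); precharges=2
Acc 5: bank1 row0 -> MISS (open row0); precharges=3
Acc 6: bank0 row2 -> MISS (open row2); precharges=4
Acc 7: bank0 row2 -> HIT
Acc 8: bank0 row1 -> MISS (open row1); precharges=5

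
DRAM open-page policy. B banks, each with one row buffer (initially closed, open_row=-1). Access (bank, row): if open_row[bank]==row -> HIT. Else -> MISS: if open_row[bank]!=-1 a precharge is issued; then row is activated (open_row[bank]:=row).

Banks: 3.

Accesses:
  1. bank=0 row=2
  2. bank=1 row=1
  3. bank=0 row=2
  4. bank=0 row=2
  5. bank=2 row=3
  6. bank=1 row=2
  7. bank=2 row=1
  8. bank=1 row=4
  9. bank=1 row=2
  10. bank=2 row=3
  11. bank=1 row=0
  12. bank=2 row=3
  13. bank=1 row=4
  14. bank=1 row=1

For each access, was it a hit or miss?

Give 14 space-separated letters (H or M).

Acc 1: bank0 row2 -> MISS (open row2); precharges=0
Acc 2: bank1 row1 -> MISS (open row1); precharges=0
Acc 3: bank0 row2 -> HIT
Acc 4: bank0 row2 -> HIT
Acc 5: bank2 row3 -> MISS (open row3); precharges=0
Acc 6: bank1 row2 -> MISS (open row2); precharges=1
Acc 7: bank2 row1 -> MISS (open row1); precharges=2
Acc 8: bank1 row4 -> MISS (open row4); precharges=3
Acc 9: bank1 row2 -> MISS (open row2); precharges=4
Acc 10: bank2 row3 -> MISS (open row3); precharges=5
Acc 11: bank1 row0 -> MISS (open row0); precharges=6
Acc 12: bank2 row3 -> HIT
Acc 13: bank1 row4 -> MISS (open row4); precharges=7
Acc 14: bank1 row1 -> MISS (open row1); precharges=8

Answer: M M H H M M M M M M M H M M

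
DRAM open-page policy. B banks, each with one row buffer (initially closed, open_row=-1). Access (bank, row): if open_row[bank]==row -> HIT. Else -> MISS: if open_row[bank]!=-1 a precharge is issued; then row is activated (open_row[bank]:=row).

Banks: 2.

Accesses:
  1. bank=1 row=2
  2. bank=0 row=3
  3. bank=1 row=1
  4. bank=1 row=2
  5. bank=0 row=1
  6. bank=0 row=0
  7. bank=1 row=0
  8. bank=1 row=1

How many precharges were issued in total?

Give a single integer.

Acc 1: bank1 row2 -> MISS (open row2); precharges=0
Acc 2: bank0 row3 -> MISS (open row3); precharges=0
Acc 3: bank1 row1 -> MISS (open row1); precharges=1
Acc 4: bank1 row2 -> MISS (open row2); precharges=2
Acc 5: bank0 row1 -> MISS (open row1); precharges=3
Acc 6: bank0 row0 -> MISS (open row0); precharges=4
Acc 7: bank1 row0 -> MISS (open row0); precharges=5
Acc 8: bank1 row1 -> MISS (open row1); precharges=6

Answer: 6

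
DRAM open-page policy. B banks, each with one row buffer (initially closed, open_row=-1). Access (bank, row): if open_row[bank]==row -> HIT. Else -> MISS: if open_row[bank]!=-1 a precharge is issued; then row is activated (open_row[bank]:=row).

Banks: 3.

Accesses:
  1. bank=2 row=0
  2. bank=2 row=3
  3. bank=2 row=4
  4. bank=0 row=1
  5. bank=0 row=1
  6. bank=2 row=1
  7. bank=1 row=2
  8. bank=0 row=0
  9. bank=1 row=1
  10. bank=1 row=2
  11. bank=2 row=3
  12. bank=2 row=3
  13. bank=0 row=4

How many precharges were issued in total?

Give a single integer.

Answer: 8

Derivation:
Acc 1: bank2 row0 -> MISS (open row0); precharges=0
Acc 2: bank2 row3 -> MISS (open row3); precharges=1
Acc 3: bank2 row4 -> MISS (open row4); precharges=2
Acc 4: bank0 row1 -> MISS (open row1); precharges=2
Acc 5: bank0 row1 -> HIT
Acc 6: bank2 row1 -> MISS (open row1); precharges=3
Acc 7: bank1 row2 -> MISS (open row2); precharges=3
Acc 8: bank0 row0 -> MISS (open row0); precharges=4
Acc 9: bank1 row1 -> MISS (open row1); precharges=5
Acc 10: bank1 row2 -> MISS (open row2); precharges=6
Acc 11: bank2 row3 -> MISS (open row3); precharges=7
Acc 12: bank2 row3 -> HIT
Acc 13: bank0 row4 -> MISS (open row4); precharges=8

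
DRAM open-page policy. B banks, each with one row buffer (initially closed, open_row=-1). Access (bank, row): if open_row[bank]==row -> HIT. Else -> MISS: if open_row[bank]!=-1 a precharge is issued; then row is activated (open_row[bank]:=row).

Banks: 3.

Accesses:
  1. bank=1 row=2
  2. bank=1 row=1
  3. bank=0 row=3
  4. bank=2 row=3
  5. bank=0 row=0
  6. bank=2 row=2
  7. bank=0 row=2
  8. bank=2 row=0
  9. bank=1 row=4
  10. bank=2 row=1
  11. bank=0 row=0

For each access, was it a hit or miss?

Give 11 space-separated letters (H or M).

Answer: M M M M M M M M M M M

Derivation:
Acc 1: bank1 row2 -> MISS (open row2); precharges=0
Acc 2: bank1 row1 -> MISS (open row1); precharges=1
Acc 3: bank0 row3 -> MISS (open row3); precharges=1
Acc 4: bank2 row3 -> MISS (open row3); precharges=1
Acc 5: bank0 row0 -> MISS (open row0); precharges=2
Acc 6: bank2 row2 -> MISS (open row2); precharges=3
Acc 7: bank0 row2 -> MISS (open row2); precharges=4
Acc 8: bank2 row0 -> MISS (open row0); precharges=5
Acc 9: bank1 row4 -> MISS (open row4); precharges=6
Acc 10: bank2 row1 -> MISS (open row1); precharges=7
Acc 11: bank0 row0 -> MISS (open row0); precharges=8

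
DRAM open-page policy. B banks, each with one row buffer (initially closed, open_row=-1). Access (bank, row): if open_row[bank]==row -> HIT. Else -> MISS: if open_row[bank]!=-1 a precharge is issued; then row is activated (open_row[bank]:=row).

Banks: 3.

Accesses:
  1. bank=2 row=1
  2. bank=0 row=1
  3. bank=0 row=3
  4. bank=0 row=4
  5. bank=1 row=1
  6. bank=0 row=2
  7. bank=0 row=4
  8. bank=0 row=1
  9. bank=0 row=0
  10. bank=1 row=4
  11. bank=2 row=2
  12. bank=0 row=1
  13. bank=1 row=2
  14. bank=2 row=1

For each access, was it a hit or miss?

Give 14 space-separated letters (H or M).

Answer: M M M M M M M M M M M M M M

Derivation:
Acc 1: bank2 row1 -> MISS (open row1); precharges=0
Acc 2: bank0 row1 -> MISS (open row1); precharges=0
Acc 3: bank0 row3 -> MISS (open row3); precharges=1
Acc 4: bank0 row4 -> MISS (open row4); precharges=2
Acc 5: bank1 row1 -> MISS (open row1); precharges=2
Acc 6: bank0 row2 -> MISS (open row2); precharges=3
Acc 7: bank0 row4 -> MISS (open row4); precharges=4
Acc 8: bank0 row1 -> MISS (open row1); precharges=5
Acc 9: bank0 row0 -> MISS (open row0); precharges=6
Acc 10: bank1 row4 -> MISS (open row4); precharges=7
Acc 11: bank2 row2 -> MISS (open row2); precharges=8
Acc 12: bank0 row1 -> MISS (open row1); precharges=9
Acc 13: bank1 row2 -> MISS (open row2); precharges=10
Acc 14: bank2 row1 -> MISS (open row1); precharges=11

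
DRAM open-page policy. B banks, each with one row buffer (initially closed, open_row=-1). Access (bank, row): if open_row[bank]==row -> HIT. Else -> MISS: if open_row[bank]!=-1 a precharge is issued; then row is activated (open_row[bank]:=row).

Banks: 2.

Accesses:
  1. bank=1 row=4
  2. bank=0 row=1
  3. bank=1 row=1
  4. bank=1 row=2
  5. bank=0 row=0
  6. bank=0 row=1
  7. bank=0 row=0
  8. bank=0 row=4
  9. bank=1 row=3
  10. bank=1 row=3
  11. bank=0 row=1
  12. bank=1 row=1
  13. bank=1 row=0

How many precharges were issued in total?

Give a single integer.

Answer: 10

Derivation:
Acc 1: bank1 row4 -> MISS (open row4); precharges=0
Acc 2: bank0 row1 -> MISS (open row1); precharges=0
Acc 3: bank1 row1 -> MISS (open row1); precharges=1
Acc 4: bank1 row2 -> MISS (open row2); precharges=2
Acc 5: bank0 row0 -> MISS (open row0); precharges=3
Acc 6: bank0 row1 -> MISS (open row1); precharges=4
Acc 7: bank0 row0 -> MISS (open row0); precharges=5
Acc 8: bank0 row4 -> MISS (open row4); precharges=6
Acc 9: bank1 row3 -> MISS (open row3); precharges=7
Acc 10: bank1 row3 -> HIT
Acc 11: bank0 row1 -> MISS (open row1); precharges=8
Acc 12: bank1 row1 -> MISS (open row1); precharges=9
Acc 13: bank1 row0 -> MISS (open row0); precharges=10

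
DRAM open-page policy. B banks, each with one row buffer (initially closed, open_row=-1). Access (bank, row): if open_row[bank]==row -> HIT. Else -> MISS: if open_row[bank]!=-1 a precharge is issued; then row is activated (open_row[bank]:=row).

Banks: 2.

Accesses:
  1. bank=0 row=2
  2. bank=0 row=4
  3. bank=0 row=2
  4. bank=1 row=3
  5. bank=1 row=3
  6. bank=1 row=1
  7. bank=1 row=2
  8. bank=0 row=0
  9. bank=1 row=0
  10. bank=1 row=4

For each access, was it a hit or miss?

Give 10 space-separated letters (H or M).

Acc 1: bank0 row2 -> MISS (open row2); precharges=0
Acc 2: bank0 row4 -> MISS (open row4); precharges=1
Acc 3: bank0 row2 -> MISS (open row2); precharges=2
Acc 4: bank1 row3 -> MISS (open row3); precharges=2
Acc 5: bank1 row3 -> HIT
Acc 6: bank1 row1 -> MISS (open row1); precharges=3
Acc 7: bank1 row2 -> MISS (open row2); precharges=4
Acc 8: bank0 row0 -> MISS (open row0); precharges=5
Acc 9: bank1 row0 -> MISS (open row0); precharges=6
Acc 10: bank1 row4 -> MISS (open row4); precharges=7

Answer: M M M M H M M M M M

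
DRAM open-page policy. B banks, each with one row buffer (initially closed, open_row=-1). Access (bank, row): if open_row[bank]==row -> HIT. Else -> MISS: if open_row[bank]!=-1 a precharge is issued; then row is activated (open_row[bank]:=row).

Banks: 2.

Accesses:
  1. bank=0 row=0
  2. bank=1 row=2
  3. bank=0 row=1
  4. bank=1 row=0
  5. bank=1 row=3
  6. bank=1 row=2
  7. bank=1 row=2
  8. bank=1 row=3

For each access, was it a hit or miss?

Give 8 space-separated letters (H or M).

Answer: M M M M M M H M

Derivation:
Acc 1: bank0 row0 -> MISS (open row0); precharges=0
Acc 2: bank1 row2 -> MISS (open row2); precharges=0
Acc 3: bank0 row1 -> MISS (open row1); precharges=1
Acc 4: bank1 row0 -> MISS (open row0); precharges=2
Acc 5: bank1 row3 -> MISS (open row3); precharges=3
Acc 6: bank1 row2 -> MISS (open row2); precharges=4
Acc 7: bank1 row2 -> HIT
Acc 8: bank1 row3 -> MISS (open row3); precharges=5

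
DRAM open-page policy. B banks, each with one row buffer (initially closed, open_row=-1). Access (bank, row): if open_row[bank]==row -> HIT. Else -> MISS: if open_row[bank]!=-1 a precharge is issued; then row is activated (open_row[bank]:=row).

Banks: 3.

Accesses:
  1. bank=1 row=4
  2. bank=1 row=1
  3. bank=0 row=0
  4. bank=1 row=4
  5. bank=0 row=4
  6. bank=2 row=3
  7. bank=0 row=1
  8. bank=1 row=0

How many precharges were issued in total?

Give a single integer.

Answer: 5

Derivation:
Acc 1: bank1 row4 -> MISS (open row4); precharges=0
Acc 2: bank1 row1 -> MISS (open row1); precharges=1
Acc 3: bank0 row0 -> MISS (open row0); precharges=1
Acc 4: bank1 row4 -> MISS (open row4); precharges=2
Acc 5: bank0 row4 -> MISS (open row4); precharges=3
Acc 6: bank2 row3 -> MISS (open row3); precharges=3
Acc 7: bank0 row1 -> MISS (open row1); precharges=4
Acc 8: bank1 row0 -> MISS (open row0); precharges=5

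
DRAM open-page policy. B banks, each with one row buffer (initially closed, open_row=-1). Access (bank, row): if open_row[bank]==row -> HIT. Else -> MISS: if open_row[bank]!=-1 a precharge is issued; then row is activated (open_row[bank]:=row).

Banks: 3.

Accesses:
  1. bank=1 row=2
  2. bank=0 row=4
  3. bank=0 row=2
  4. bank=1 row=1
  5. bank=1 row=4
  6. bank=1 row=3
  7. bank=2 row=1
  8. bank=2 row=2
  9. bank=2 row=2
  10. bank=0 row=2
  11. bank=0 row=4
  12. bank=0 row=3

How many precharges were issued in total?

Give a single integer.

Answer: 7

Derivation:
Acc 1: bank1 row2 -> MISS (open row2); precharges=0
Acc 2: bank0 row4 -> MISS (open row4); precharges=0
Acc 3: bank0 row2 -> MISS (open row2); precharges=1
Acc 4: bank1 row1 -> MISS (open row1); precharges=2
Acc 5: bank1 row4 -> MISS (open row4); precharges=3
Acc 6: bank1 row3 -> MISS (open row3); precharges=4
Acc 7: bank2 row1 -> MISS (open row1); precharges=4
Acc 8: bank2 row2 -> MISS (open row2); precharges=5
Acc 9: bank2 row2 -> HIT
Acc 10: bank0 row2 -> HIT
Acc 11: bank0 row4 -> MISS (open row4); precharges=6
Acc 12: bank0 row3 -> MISS (open row3); precharges=7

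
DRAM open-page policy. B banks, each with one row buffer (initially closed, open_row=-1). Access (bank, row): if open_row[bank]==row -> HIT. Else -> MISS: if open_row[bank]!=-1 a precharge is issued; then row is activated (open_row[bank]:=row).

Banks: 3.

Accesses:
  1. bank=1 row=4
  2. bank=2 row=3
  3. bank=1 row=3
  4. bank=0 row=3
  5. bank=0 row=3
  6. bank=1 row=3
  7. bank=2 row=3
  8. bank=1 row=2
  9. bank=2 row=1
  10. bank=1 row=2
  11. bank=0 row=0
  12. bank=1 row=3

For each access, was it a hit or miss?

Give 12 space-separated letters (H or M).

Acc 1: bank1 row4 -> MISS (open row4); precharges=0
Acc 2: bank2 row3 -> MISS (open row3); precharges=0
Acc 3: bank1 row3 -> MISS (open row3); precharges=1
Acc 4: bank0 row3 -> MISS (open row3); precharges=1
Acc 5: bank0 row3 -> HIT
Acc 6: bank1 row3 -> HIT
Acc 7: bank2 row3 -> HIT
Acc 8: bank1 row2 -> MISS (open row2); precharges=2
Acc 9: bank2 row1 -> MISS (open row1); precharges=3
Acc 10: bank1 row2 -> HIT
Acc 11: bank0 row0 -> MISS (open row0); precharges=4
Acc 12: bank1 row3 -> MISS (open row3); precharges=5

Answer: M M M M H H H M M H M M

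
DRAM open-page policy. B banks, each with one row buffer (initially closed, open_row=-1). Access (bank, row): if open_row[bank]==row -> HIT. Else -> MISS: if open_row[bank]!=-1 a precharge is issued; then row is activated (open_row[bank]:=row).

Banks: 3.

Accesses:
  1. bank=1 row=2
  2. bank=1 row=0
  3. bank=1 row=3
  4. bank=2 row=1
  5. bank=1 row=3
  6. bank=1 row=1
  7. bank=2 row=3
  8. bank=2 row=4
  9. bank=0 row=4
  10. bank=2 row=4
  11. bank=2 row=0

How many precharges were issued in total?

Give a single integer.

Answer: 6

Derivation:
Acc 1: bank1 row2 -> MISS (open row2); precharges=0
Acc 2: bank1 row0 -> MISS (open row0); precharges=1
Acc 3: bank1 row3 -> MISS (open row3); precharges=2
Acc 4: bank2 row1 -> MISS (open row1); precharges=2
Acc 5: bank1 row3 -> HIT
Acc 6: bank1 row1 -> MISS (open row1); precharges=3
Acc 7: bank2 row3 -> MISS (open row3); precharges=4
Acc 8: bank2 row4 -> MISS (open row4); precharges=5
Acc 9: bank0 row4 -> MISS (open row4); precharges=5
Acc 10: bank2 row4 -> HIT
Acc 11: bank2 row0 -> MISS (open row0); precharges=6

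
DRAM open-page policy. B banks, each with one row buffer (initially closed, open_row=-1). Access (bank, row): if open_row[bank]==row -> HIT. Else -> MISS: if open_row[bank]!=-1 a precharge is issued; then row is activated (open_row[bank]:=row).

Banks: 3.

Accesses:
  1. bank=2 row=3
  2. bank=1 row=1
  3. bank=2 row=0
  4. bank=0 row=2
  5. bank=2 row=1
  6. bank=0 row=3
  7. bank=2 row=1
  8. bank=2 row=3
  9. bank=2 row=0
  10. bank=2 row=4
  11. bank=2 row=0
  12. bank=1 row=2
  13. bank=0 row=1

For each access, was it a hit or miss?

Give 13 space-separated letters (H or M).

Answer: M M M M M M H M M M M M M

Derivation:
Acc 1: bank2 row3 -> MISS (open row3); precharges=0
Acc 2: bank1 row1 -> MISS (open row1); precharges=0
Acc 3: bank2 row0 -> MISS (open row0); precharges=1
Acc 4: bank0 row2 -> MISS (open row2); precharges=1
Acc 5: bank2 row1 -> MISS (open row1); precharges=2
Acc 6: bank0 row3 -> MISS (open row3); precharges=3
Acc 7: bank2 row1 -> HIT
Acc 8: bank2 row3 -> MISS (open row3); precharges=4
Acc 9: bank2 row0 -> MISS (open row0); precharges=5
Acc 10: bank2 row4 -> MISS (open row4); precharges=6
Acc 11: bank2 row0 -> MISS (open row0); precharges=7
Acc 12: bank1 row2 -> MISS (open row2); precharges=8
Acc 13: bank0 row1 -> MISS (open row1); precharges=9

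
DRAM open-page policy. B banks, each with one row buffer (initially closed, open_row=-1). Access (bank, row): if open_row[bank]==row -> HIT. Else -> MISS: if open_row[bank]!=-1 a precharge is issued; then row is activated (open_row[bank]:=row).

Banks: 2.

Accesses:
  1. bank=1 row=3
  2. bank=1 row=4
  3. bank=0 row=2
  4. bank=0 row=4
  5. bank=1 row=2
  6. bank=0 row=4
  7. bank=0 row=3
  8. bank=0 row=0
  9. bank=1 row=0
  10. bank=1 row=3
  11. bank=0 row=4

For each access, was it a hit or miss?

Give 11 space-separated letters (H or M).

Acc 1: bank1 row3 -> MISS (open row3); precharges=0
Acc 2: bank1 row4 -> MISS (open row4); precharges=1
Acc 3: bank0 row2 -> MISS (open row2); precharges=1
Acc 4: bank0 row4 -> MISS (open row4); precharges=2
Acc 5: bank1 row2 -> MISS (open row2); precharges=3
Acc 6: bank0 row4 -> HIT
Acc 7: bank0 row3 -> MISS (open row3); precharges=4
Acc 8: bank0 row0 -> MISS (open row0); precharges=5
Acc 9: bank1 row0 -> MISS (open row0); precharges=6
Acc 10: bank1 row3 -> MISS (open row3); precharges=7
Acc 11: bank0 row4 -> MISS (open row4); precharges=8

Answer: M M M M M H M M M M M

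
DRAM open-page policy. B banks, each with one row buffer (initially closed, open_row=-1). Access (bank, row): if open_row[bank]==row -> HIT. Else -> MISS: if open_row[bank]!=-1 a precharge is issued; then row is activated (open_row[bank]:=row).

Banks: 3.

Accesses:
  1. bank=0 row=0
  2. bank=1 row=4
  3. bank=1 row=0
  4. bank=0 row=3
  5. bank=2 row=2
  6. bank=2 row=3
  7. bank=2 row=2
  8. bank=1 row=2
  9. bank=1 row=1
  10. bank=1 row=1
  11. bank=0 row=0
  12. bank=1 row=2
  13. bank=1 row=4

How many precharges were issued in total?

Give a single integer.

Answer: 9

Derivation:
Acc 1: bank0 row0 -> MISS (open row0); precharges=0
Acc 2: bank1 row4 -> MISS (open row4); precharges=0
Acc 3: bank1 row0 -> MISS (open row0); precharges=1
Acc 4: bank0 row3 -> MISS (open row3); precharges=2
Acc 5: bank2 row2 -> MISS (open row2); precharges=2
Acc 6: bank2 row3 -> MISS (open row3); precharges=3
Acc 7: bank2 row2 -> MISS (open row2); precharges=4
Acc 8: bank1 row2 -> MISS (open row2); precharges=5
Acc 9: bank1 row1 -> MISS (open row1); precharges=6
Acc 10: bank1 row1 -> HIT
Acc 11: bank0 row0 -> MISS (open row0); precharges=7
Acc 12: bank1 row2 -> MISS (open row2); precharges=8
Acc 13: bank1 row4 -> MISS (open row4); precharges=9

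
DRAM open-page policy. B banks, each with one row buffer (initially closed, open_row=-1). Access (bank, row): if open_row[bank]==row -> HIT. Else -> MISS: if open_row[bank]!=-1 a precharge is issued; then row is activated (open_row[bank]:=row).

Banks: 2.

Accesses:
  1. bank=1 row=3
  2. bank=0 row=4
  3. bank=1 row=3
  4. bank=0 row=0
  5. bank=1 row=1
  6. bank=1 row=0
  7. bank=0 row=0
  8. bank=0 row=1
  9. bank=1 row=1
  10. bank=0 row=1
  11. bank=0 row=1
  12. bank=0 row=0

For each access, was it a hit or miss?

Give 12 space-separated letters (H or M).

Answer: M M H M M M H M M H H M

Derivation:
Acc 1: bank1 row3 -> MISS (open row3); precharges=0
Acc 2: bank0 row4 -> MISS (open row4); precharges=0
Acc 3: bank1 row3 -> HIT
Acc 4: bank0 row0 -> MISS (open row0); precharges=1
Acc 5: bank1 row1 -> MISS (open row1); precharges=2
Acc 6: bank1 row0 -> MISS (open row0); precharges=3
Acc 7: bank0 row0 -> HIT
Acc 8: bank0 row1 -> MISS (open row1); precharges=4
Acc 9: bank1 row1 -> MISS (open row1); precharges=5
Acc 10: bank0 row1 -> HIT
Acc 11: bank0 row1 -> HIT
Acc 12: bank0 row0 -> MISS (open row0); precharges=6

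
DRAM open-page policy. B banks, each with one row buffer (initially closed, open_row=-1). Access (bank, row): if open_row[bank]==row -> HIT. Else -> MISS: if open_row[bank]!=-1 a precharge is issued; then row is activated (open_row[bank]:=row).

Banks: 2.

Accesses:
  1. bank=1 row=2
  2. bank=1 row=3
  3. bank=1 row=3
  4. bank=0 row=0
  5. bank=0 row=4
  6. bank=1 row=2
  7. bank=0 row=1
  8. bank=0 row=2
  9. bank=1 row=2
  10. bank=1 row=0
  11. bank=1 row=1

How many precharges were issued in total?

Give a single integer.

Acc 1: bank1 row2 -> MISS (open row2); precharges=0
Acc 2: bank1 row3 -> MISS (open row3); precharges=1
Acc 3: bank1 row3 -> HIT
Acc 4: bank0 row0 -> MISS (open row0); precharges=1
Acc 5: bank0 row4 -> MISS (open row4); precharges=2
Acc 6: bank1 row2 -> MISS (open row2); precharges=3
Acc 7: bank0 row1 -> MISS (open row1); precharges=4
Acc 8: bank0 row2 -> MISS (open row2); precharges=5
Acc 9: bank1 row2 -> HIT
Acc 10: bank1 row0 -> MISS (open row0); precharges=6
Acc 11: bank1 row1 -> MISS (open row1); precharges=7

Answer: 7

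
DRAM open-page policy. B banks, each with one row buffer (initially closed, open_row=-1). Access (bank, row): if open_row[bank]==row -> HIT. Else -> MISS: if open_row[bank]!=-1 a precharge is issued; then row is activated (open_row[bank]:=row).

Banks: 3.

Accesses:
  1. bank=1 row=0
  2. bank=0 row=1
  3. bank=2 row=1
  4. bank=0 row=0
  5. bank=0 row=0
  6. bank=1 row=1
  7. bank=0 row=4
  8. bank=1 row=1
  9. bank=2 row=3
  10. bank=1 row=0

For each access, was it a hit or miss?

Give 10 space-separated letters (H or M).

Acc 1: bank1 row0 -> MISS (open row0); precharges=0
Acc 2: bank0 row1 -> MISS (open row1); precharges=0
Acc 3: bank2 row1 -> MISS (open row1); precharges=0
Acc 4: bank0 row0 -> MISS (open row0); precharges=1
Acc 5: bank0 row0 -> HIT
Acc 6: bank1 row1 -> MISS (open row1); precharges=2
Acc 7: bank0 row4 -> MISS (open row4); precharges=3
Acc 8: bank1 row1 -> HIT
Acc 9: bank2 row3 -> MISS (open row3); precharges=4
Acc 10: bank1 row0 -> MISS (open row0); precharges=5

Answer: M M M M H M M H M M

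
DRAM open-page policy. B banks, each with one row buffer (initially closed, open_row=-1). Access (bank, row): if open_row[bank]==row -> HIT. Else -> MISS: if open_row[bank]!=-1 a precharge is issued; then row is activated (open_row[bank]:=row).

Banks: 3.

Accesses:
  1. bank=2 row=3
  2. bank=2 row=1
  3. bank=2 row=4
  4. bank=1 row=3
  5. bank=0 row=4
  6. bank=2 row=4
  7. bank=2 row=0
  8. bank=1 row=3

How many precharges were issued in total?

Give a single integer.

Acc 1: bank2 row3 -> MISS (open row3); precharges=0
Acc 2: bank2 row1 -> MISS (open row1); precharges=1
Acc 3: bank2 row4 -> MISS (open row4); precharges=2
Acc 4: bank1 row3 -> MISS (open row3); precharges=2
Acc 5: bank0 row4 -> MISS (open row4); precharges=2
Acc 6: bank2 row4 -> HIT
Acc 7: bank2 row0 -> MISS (open row0); precharges=3
Acc 8: bank1 row3 -> HIT

Answer: 3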